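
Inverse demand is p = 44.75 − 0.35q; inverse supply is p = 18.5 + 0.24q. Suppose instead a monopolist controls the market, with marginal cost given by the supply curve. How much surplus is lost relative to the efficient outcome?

Competitive equilibrium: 44.75 − 0.35q = 18.5 + 0.24q → q* = 44.4915, p* = 29.178.
Marginal revenue: MR = 44.75 − 0.7q. Set MR = MC: 44.75 − 0.7q = 18.5 + 0.24q → q_m = 27.9255.
Price p_m = 44.75 − 0.35·27.9255 = 34.9761; MC(q_m) = 18.5 + 0.24·27.9255 = 25.2021.
Competitive q* = 44.4915, so Δq = 16.566; wedge = 34.9761 − 25.2021 = 9.774.
DWL = ½ × 16.566 × 9.774 = 80.96.

80.96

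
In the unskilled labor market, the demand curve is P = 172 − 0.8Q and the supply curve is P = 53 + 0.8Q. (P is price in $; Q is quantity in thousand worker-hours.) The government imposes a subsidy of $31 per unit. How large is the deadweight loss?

$300.31 thousand

Competitive equilibrium: 172 − 0.8Q = 53 + 0.8Q → Q* = 74.375, P* = 112.5.
The subsidy lowers effective supply by 31: P = 22 + 0.8Q.
New quantity: 172 − 0.8Q = 22 + 0.8Q → Q' = 93.75.
Overproduction ΔQ = 93.75 − 74.375 = 19.375; wedge = subsidy = 31.
The triangle = ½ × 19.375 × 31 = $300.31 thousand.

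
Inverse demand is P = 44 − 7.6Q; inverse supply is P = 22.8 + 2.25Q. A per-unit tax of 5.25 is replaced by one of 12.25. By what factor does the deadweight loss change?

5.444

Competitive equilibrium: 44 − 7.6Q = 22.8 + 2.25Q → Q* = 2.1523, P* = 27.6426.
For a per-unit tax t: ΔQ = t/9.85, so DWL = ½·t·(t/9.85) = t²/19.7.
At t = 5.25: DWL = 1.399. At t = 12.25: DWL = 7.617.
Ratio = (12.25/5.25)² = 5.444.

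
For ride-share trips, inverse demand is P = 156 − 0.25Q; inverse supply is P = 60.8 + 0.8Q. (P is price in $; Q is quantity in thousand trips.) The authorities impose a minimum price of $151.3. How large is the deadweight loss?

$2711.53 thousand

Competitive equilibrium: 156 − 0.25Q = 60.8 + 0.8Q → Q* = 90.6667, P* = 133.3333.
At the floor P = 151.3, quantity demanded = (156 − 151.3)/0.25 = 18.8.
Sellers' marginal cost at Q' = 18.8: 60.8 + 0.8·18.8 = 75.84.
ΔQ = 90.6667 − 18.8 = 71.8667; wedge = 151.3 − 75.84 = 75.46.
Deadweight loss = ½ × 71.8667 × 75.46 = $2711.53 thousand.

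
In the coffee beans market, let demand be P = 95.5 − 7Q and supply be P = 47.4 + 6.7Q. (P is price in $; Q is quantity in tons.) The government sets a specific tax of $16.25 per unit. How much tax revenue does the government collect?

Competitive equilibrium: 95.5 − 7Q = 47.4 + 6.7Q → Q* = 3.5109, P* = 70.9234.
With the tax, the buyer price exceeds the seller price by 16.25: (95.5 − 7Q) − (47.4 + 6.7Q) = 16.25 → Q' = 2.3248.
Tax revenue = 16.25 × 2.3248 = $37.78.

$37.78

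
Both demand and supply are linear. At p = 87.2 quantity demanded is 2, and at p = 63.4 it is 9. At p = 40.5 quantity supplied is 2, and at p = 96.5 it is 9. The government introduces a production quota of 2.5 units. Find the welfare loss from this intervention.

Demand slope = (63.4 − 87.2)/(9 − 2) = −3.4, so p = 94 − 3.4q.
Supply slope = (96.5 − 40.5)/(9 − 2) = 8, so p = 24.5 + 8q.
Competitive equilibrium: 94 − 3.4q = 24.5 + 8q → q* = 6.0965, p* = 73.2719.
At q = 2.5: demand price = 94 − 3.4·2.5 = 85.5; supply price = 24.5 + 8·2.5 = 44.5.
Δq = 6.0965 − 2.5 = 3.5965; wedge = 85.5 − 44.5 = 41.
DWL = ½ × 3.5965 × 41 = 73.73.

73.73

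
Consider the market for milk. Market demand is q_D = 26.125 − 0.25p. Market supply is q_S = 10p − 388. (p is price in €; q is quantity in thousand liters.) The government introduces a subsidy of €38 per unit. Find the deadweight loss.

In inverse form: demand p = 104.5 − 4q, supply p = 38.8 + 0.1q.
Competitive equilibrium: 104.5 − 4q = 38.8 + 0.1q → q* = 16.0244, p* = 40.4024.
The subsidy lowers effective supply by 38: p = 0.8 + 0.1q.
New quantity: 104.5 − 4q = 0.8 + 0.1q → q' = 25.2927.
Overproduction Δq = 25.2927 − 16.0244 = 9.2683; wedge = subsidy = 38.
DWL = ½ × 9.2683 × 38 = €176.10 thousand.

€176.10 thousand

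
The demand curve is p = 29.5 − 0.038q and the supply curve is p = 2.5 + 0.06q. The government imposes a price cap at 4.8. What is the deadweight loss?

Competitive equilibrium: 29.5 − 0.038q = 2.5 + 0.06q → q* = 275.5102, p* = 19.0306.
At the ceiling p = 4.8, quantity supplied = (4.8 − 2.5)/0.06 = 38.3333.
Willingness to pay at q' = 38.3333: 29.5 − 0.038·38.3333 = 28.0433.
Δq = 275.5102 − 38.3333 = 237.1769; wedge = 28.0433 − 4.8 = 23.2433.
Deadweight loss = ½ × 237.1769 × 23.2433 = 2756.39.

2756.39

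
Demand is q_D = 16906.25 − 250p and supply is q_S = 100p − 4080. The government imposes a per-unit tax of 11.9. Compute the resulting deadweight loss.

5057.50

In inverse form: demand p = 67.625 − 0.004q, supply p = 40.8 + 0.01q.
Competitive equilibrium: 67.625 − 0.004q = 40.8 + 0.01q → q* = 1916.0714, p* = 59.9607.
With the tax, the buyer price exceeds the seller price by 11.9: (67.625 − 0.004q) − (40.8 + 0.01q) = 11.9 → q' = 1066.0714.
Δq = 1916.0714 − 1066.0714 = 850; the wedge equals the tax, 11.9.
The triangle = ½ × 850 × 11.9 = 5057.50.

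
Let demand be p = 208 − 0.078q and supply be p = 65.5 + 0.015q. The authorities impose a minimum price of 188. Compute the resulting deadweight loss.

Competitive equilibrium: 208 − 0.078q = 65.5 + 0.015q → q* = 1532.258065, p* = 88.483871.
At the floor p = 188, quantity demanded = (208 − 188)/0.078 = 256.410256.
Sellers' marginal cost at q' = 256.410256: 65.5 + 0.015·256.410256 = 69.346154.
Δq = 1532.258065 − 256.410256 = 1275.847809; wedge = 188 − 69.346154 = 118.653846.
The triangle = ½ × 1275.847809 × 118.653846 = 75692.12.

75692.12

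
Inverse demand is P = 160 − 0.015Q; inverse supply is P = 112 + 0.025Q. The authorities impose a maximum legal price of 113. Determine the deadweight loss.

26912

Competitive equilibrium: 160 − 0.015Q = 112 + 0.025Q → Q* = 1200, P* = 142.
At the ceiling P = 113, quantity supplied = (113 − 112)/0.025 = 40.
Willingness to pay at Q' = 40: 160 − 0.015·40 = 159.4.
ΔQ = 1200 − 40 = 1160; wedge = 159.4 − 113 = 46.4.
Deadweight loss = ½ × 1160 × 46.4 = 26912.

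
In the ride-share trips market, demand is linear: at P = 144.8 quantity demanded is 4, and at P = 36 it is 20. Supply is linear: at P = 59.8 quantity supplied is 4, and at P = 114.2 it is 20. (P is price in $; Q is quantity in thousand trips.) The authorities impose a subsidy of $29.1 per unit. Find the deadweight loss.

Demand slope = (36 − 144.8)/(20 − 4) = −6.8, so P = 172 − 6.8Q.
Supply slope = (114.2 − 59.8)/(20 − 4) = 3.4, so P = 46.2 + 3.4Q.
Competitive equilibrium: 172 − 6.8Q = 46.2 + 3.4Q → Q* = 12.3333, P* = 88.1333.
The subsidy lowers effective supply by 29.1: P = 17.1 + 3.4Q.
New quantity: 172 − 6.8Q = 17.1 + 3.4Q → Q' = 15.1863.
Overproduction ΔQ = 15.1863 − 12.3333 = 2.853; wedge = subsidy = 29.1.
DWL = ½ × 2.853 × 29.1 = $41.51 thousand.

$41.51 thousand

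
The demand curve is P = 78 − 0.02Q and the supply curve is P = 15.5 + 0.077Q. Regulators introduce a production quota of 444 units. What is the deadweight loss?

1946.41

Competitive equilibrium: 78 − 0.02Q = 15.5 + 0.077Q → Q* = 644.3299, P* = 65.1134.
At Q = 444: demand price = 78 − 0.02·444 = 69.12; supply price = 15.5 + 0.077·444 = 49.688.
ΔQ = 644.3299 − 444 = 200.3299; wedge = 69.12 − 49.688 = 19.432.
Deadweight loss = ½ × 200.3299 × 19.432 = 1946.41.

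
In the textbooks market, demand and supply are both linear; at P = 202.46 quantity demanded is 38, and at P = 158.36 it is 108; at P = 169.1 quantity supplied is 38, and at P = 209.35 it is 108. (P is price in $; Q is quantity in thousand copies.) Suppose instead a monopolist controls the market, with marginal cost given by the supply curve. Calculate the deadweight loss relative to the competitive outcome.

Demand slope = (158.36 − 202.46)/(108 − 38) = −0.63, so P = 226.4 − 0.63Q.
Supply slope = (209.35 − 169.1)/(108 − 38) = 0.575, so P = 147.25 + 0.575Q.
Competitive equilibrium: 226.4 − 0.63Q = 147.25 + 0.575Q → Q* = 65.6846, P* = 185.0187.
Marginal revenue: MR = 226.4 − 1.26Q. Set MR = MC: 226.4 − 1.26Q = 147.25 + 0.575Q → Q_m = 43.1335.
Price P_m = 226.4 − 0.63·43.1335 = 199.2259; MC(Q_m) = 147.25 + 0.575·43.1335 = 172.0518.
Competitive Q* = 65.6846, so ΔQ = 22.5511; wedge = 199.2259 − 172.0518 = 27.1741.
DWL = ½ × 22.5511 × 27.1741 = $306.40 thousand.

$306.40 thousand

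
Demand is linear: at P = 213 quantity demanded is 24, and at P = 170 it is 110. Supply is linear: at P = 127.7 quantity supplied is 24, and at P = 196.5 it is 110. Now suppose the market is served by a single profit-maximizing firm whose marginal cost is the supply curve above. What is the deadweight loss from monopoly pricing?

402.79

Demand slope = (170 − 213)/(110 − 24) = −0.5, so P = 225 − 0.5Q.
Supply slope = (196.5 − 127.7)/(110 − 24) = 0.8, so P = 108.5 + 0.8Q.
Competitive equilibrium: 225 − 0.5Q = 108.5 + 0.8Q → Q* = 89.6154, P* = 180.1923.
Marginal revenue: MR = 225 − Q. Set MR = MC: 225 − Q = 108.5 + 0.8Q → Q_m = 64.7222.
Price P_m = 225 − 0.5·64.7222 = 192.6389; MC(Q_m) = 108.5 + 0.8·64.7222 = 160.2778.
Competitive Q* = 89.6154, so ΔQ = 24.8932; wedge = 192.6389 − 160.2778 = 32.3611.
DWL = ½ × 24.8932 × 32.3611 = 402.79.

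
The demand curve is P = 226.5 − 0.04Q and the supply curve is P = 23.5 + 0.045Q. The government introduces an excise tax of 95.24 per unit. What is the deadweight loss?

Competitive equilibrium: 226.5 − 0.04Q = 23.5 + 0.045Q → Q* = 2388.2353, P* = 130.9706.
With the tax, the buyer price exceeds the seller price by 95.24: (226.5 − 0.04Q) − (23.5 + 0.045Q) = 95.24 → Q' = 1267.7647.
ΔQ = 2388.2353 − 1267.7647 = 1120.4706; the wedge equals the tax, 95.24.
Deadweight loss = ½ × 1120.4706 × 95.24 = 53356.81.

53356.81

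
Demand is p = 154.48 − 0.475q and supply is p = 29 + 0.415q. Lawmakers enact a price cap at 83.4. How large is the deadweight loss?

Competitive equilibrium: 154.48 − 0.475q = 29 + 0.415q → q* = 140.9888, p* = 87.5103.
At the ceiling p = 83.4, quantity supplied = (83.4 − 29)/0.415 = 131.0843.
Willingness to pay at q' = 131.0843: 154.48 − 0.475·131.0843 = 92.215.
Δq = 140.9888 − 131.0843 = 9.9045; wedge = 92.215 − 83.4 = 8.815.
DWL = ½ × 9.9045 × 8.815 = 43.65.

43.65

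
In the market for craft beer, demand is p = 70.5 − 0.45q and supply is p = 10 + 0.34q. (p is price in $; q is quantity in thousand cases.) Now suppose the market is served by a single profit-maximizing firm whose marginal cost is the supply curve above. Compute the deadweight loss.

Competitive equilibrium: 70.5 − 0.45q = 10 + 0.34q → q* = 76.5823, p* = 36.038.
Marginal revenue: MR = 70.5 − 0.9q. Set MR = MC: 70.5 − 0.9q = 10 + 0.34q → q_m = 48.7903.
Price p_m = 70.5 − 0.45·48.7903 = 48.5444; MC(q_m) = 10 + 0.34·48.7903 = 26.5887.
Competitive q* = 76.5823, so Δq = 27.792; wedge = 48.5444 − 26.5887 = 21.9557.
Deadweight loss = ½ × 27.792 × 21.9557 = $305.10 thousand.

$305.10 thousand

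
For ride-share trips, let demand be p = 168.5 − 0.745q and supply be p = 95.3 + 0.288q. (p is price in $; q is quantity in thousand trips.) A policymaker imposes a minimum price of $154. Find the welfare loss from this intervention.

$1364.49 thousand

Competitive equilibrium: 168.5 − 0.745q = 95.3 + 0.288q → q* = 70.8616, p* = 115.7081.
At the floor p = 154, quantity demanded = (168.5 − 154)/0.745 = 19.4631.
Sellers' marginal cost at q' = 19.4631: 95.3 + 0.288·19.4631 = 100.9054.
Δq = 70.8616 − 19.4631 = 51.3985; wedge = 154 − 100.9054 = 53.0946.
Deadweight loss = ½ × 51.3985 × 53.0946 = $1364.49 thousand.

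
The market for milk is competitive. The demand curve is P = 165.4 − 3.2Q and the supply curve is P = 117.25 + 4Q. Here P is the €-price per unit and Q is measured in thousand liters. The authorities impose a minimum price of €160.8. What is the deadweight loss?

€99.225 thousand

Competitive equilibrium: 165.4 − 3.2Q = 117.25 + 4Q → Q* = 6.6875, P* = 144.
At the floor P = 160.8, quantity demanded = (165.4 − 160.8)/3.2 = 1.4375.
Sellers' marginal cost at Q' = 1.4375: 117.25 + 4·1.4375 = 123.
ΔQ = 6.6875 − 1.4375 = 5.25; wedge = 160.8 − 123 = 37.8.
The triangle = ½ × 5.25 × 37.8 = €99.225 thousand.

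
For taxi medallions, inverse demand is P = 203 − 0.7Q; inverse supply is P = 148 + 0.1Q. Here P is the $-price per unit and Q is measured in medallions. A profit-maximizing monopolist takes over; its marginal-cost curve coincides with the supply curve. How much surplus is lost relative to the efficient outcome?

Competitive equilibrium: 203 − 0.7Q = 148 + 0.1Q → Q* = 68.75, P* = 154.875.
Marginal revenue: MR = 203 − 1.4Q. Set MR = MC: 203 − 1.4Q = 148 + 0.1Q → Q_m = 36.66667.
Price P_m = 203 − 0.7·36.66667 = 177.33333; MC(Q_m) = 148 + 0.1·36.66667 = 151.66667.
Competitive Q* = 68.75, so ΔQ = 32.08333; wedge = 177.33333 − 151.66667 = 25.66666.
DWL = ½ × 32.08333 × 25.66666 = $411.74.

$411.74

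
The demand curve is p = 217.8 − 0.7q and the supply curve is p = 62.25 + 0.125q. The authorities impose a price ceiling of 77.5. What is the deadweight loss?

1826.67

Competitive equilibrium: 217.8 − 0.7q = 62.25 + 0.125q → q* = 188.5455, p* = 85.8182.
At the ceiling p = 77.5, quantity supplied = (77.5 − 62.25)/0.125 = 122.
Willingness to pay at q' = 122: 217.8 − 0.7·122 = 132.4.
Δq = 188.5455 − 122 = 66.5455; wedge = 132.4 − 77.5 = 54.9.
Deadweight loss = ½ × 66.5455 × 54.9 = 1826.67.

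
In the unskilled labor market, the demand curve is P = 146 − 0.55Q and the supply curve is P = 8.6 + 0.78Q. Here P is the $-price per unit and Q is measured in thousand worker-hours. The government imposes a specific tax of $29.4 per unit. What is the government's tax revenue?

$2387.37 thousand

Competitive equilibrium: 146 − 0.55Q = 8.6 + 0.78Q → Q* = 103.3083, P* = 89.1805.
With the tax, the buyer price exceeds the seller price by 29.4: (146 − 0.55Q) − (8.6 + 0.78Q) = 29.4 → Q' = 81.203.
Tax revenue = 29.4 × 81.203 = $2387.37 thousand.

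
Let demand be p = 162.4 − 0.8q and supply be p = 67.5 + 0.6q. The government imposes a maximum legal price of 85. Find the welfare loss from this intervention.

Competitive equilibrium: 162.4 − 0.8q = 67.5 + 0.6q → q* = 67.7857, p* = 108.1714.
At the ceiling p = 85, quantity supplied = (85 − 67.5)/0.6 = 29.1667.
Willingness to pay at q' = 29.1667: 162.4 − 0.8·29.1667 = 139.0666.
Δq = 67.7857 − 29.1667 = 38.619; wedge = 139.0666 − 85 = 54.0666.
Welfare loss = ½ × 38.619 × 54.0666 = 1044.

1044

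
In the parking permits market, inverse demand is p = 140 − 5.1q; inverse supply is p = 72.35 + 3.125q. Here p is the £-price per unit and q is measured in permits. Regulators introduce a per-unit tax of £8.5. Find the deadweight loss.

Competitive equilibrium: 140 − 5.1q = 72.35 + 3.125q → q* = 8.2249, p* = 98.0529.
With the tax, the buyer price exceeds the seller price by 8.5: (140 − 5.1q) − (72.35 + 3.125q) = 8.5 → q' = 7.1915.
Δq = 8.2249 − 7.1915 = 1.0334; the wedge equals the tax, 8.5.
The triangle = ½ × 1.0334 × 8.5 = £4.39.

£4.39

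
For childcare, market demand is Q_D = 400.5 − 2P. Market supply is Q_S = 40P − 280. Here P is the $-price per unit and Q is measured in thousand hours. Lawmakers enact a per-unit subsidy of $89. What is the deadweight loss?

In inverse form: demand P = 200.25 − 0.5Q, supply P = 7 + 0.025Q.
Competitive equilibrium: 200.25 − 0.5Q = 7 + 0.025Q → Q* = 368.0952, P* = 16.2024.
The subsidy lowers effective supply by 89: P = 0.025Q − 82.
New quantity: 200.25 − 0.5Q = 0.025Q − 82 → Q' = 537.619.
Overproduction ΔQ = 537.619 − 368.0952 = 169.5238; wedge = subsidy = 89.
Deadweight loss = ½ × 169.5238 × 89 = $7543.81 thousand.

$7543.81 thousand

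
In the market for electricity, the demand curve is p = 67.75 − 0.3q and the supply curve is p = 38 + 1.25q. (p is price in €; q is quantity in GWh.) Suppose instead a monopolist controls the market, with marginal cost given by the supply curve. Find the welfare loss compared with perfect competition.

Competitive equilibrium: 67.75 − 0.3q = 38 + 1.25q → q* = 19.1935, p* = 61.9919.
Marginal revenue: MR = 67.75 − 0.6q. Set MR = MC: 67.75 − 0.6q = 38 + 1.25q → q_m = 16.0811.
Price p_m = 67.75 − 0.3·16.0811 = 62.9257; MC(q_m) = 38 + 1.25·16.0811 = 58.1014.
Competitive q* = 19.1935, so Δq = 3.1124; wedge = 62.9257 − 58.1014 = 4.8243.
Welfare loss = ½ × 3.1124 × 4.8243 = €7.51.

€7.51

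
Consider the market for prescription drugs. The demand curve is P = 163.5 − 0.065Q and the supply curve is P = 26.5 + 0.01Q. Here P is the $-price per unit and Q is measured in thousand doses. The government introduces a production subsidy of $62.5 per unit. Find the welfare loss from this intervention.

Competitive equilibrium: 163.5 − 0.065Q = 26.5 + 0.01Q → Q* = 1826.6667, P* = 44.7667.
The subsidy lowers effective supply by 62.5: P = 0.01Q − 36.
New quantity: 163.5 − 0.065Q = 0.01Q − 36 → Q' = 2660.
Overproduction ΔQ = 2660 − 1826.6667 = 833.3333; wedge = subsidy = 62.5.
Deadweight loss = ½ × 833.3333 × 62.5 = $26041.67 thousand.

$26041.67 thousand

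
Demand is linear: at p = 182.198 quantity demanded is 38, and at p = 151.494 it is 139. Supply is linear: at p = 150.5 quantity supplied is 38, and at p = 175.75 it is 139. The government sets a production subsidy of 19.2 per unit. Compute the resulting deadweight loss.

332.71

Demand slope = (151.494 − 182.198)/(139 − 38) = −0.304, so p = 193.75 − 0.304q.
Supply slope = (175.75 − 150.5)/(139 − 38) = 0.25, so p = 141 + 0.25q.
Competitive equilibrium: 193.75 − 0.304q = 141 + 0.25q → q* = 95.2166, p* = 164.8042.
The subsidy lowers effective supply by 19.2: p = 121.8 + 0.25q.
New quantity: 193.75 − 0.304q = 121.8 + 0.25q → q' = 129.8736.
Overproduction Δq = 129.8736 − 95.2166 = 34.657; wedge = subsidy = 19.2.
The triangle = ½ × 34.657 × 19.2 = 332.71.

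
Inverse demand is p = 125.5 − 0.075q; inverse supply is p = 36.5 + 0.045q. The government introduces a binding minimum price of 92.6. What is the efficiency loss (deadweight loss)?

Competitive equilibrium: 125.5 − 0.075q = 36.5 + 0.045q → q* = 741.6667, p* = 69.875.
At the floor p = 92.6, quantity demanded = (125.5 − 92.6)/0.075 = 438.6667.
Sellers' marginal cost at q' = 438.6667: 36.5 + 0.045·438.6667 = 56.24.
Δq = 741.6667 − 438.6667 = 303; wedge = 92.6 − 56.24 = 36.36.
Welfare loss = ½ × 303 × 36.36 = 5508.54.

5508.54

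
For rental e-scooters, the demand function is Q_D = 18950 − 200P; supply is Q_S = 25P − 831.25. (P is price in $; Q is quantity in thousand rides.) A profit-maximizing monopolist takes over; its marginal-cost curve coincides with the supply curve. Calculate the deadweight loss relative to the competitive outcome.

$420.25 thousand

In inverse form: demand P = 94.75 − 0.005Q, supply P = 33.25 + 0.04Q.
Competitive equilibrium: 94.75 − 0.005Q = 33.25 + 0.04Q → Q* = 1366.6667, P* = 87.9167.
Marginal revenue: MR = 94.75 − 0.01Q. Set MR = MC: 94.75 − 0.01Q = 33.25 + 0.04Q → Q_m = 1230.
Price P_m = 94.75 − 0.005·1230 = 88.6; MC(Q_m) = 33.25 + 0.04·1230 = 82.45.
Competitive Q* = 1366.6667, so ΔQ = 136.6667; wedge = 88.6 − 82.45 = 6.15.
The triangle = ½ × 136.6667 × 6.15 = $420.25 thousand.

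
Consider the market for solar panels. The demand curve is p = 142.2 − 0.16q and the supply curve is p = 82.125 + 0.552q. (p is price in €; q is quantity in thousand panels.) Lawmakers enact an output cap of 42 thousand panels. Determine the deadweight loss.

Competitive equilibrium: 142.2 − 0.16q = 82.125 + 0.552q → q* = 84.375, p* = 128.7.
At q = 42: demand price = 142.2 − 0.16·42 = 135.48; supply price = 82.125 + 0.552·42 = 105.309.
Δq = 84.375 − 42 = 42.375; wedge = 135.48 − 105.309 = 30.171.
Welfare loss = ½ × 42.375 × 30.171 = €639.25 thousand.

€639.25 thousand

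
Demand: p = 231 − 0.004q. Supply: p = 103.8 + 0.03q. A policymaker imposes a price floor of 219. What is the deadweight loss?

Competitive equilibrium: 231 − 0.004q = 103.8 + 0.03q → q* = 3741.1765, p* = 216.0353.
At the floor p = 219, quantity demanded = (231 − 219)/0.004 = 3000.
Sellers' marginal cost at q' = 3000: 103.8 + 0.03·3000 = 193.8.
Δq = 3741.1765 − 3000 = 741.1765; wedge = 219 − 193.8 = 25.2.
Deadweight loss = ½ × 741.1765 × 25.2 = 9338.82.

9338.82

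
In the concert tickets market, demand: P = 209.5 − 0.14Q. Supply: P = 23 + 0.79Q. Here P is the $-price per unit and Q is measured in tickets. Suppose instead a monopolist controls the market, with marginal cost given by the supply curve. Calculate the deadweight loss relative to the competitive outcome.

Competitive equilibrium: 209.5 − 0.14Q = 23 + 0.79Q → Q* = 200.537634, P* = 181.424731.
Marginal revenue: MR = 209.5 − 0.28Q. Set MR = MC: 209.5 − 0.28Q = 23 + 0.79Q → Q_m = 174.299065.
Price P_m = 209.5 − 0.14·174.299065 = 185.098131; MC(Q_m) = 23 + 0.79·174.299065 = 160.696261.
Competitive Q* = 200.537634, so ΔQ = 26.238569; wedge = 185.098131 − 160.696261 = 24.40187.
The triangle = ½ × 26.238569 × 24.40187 = $320.14.

$320.14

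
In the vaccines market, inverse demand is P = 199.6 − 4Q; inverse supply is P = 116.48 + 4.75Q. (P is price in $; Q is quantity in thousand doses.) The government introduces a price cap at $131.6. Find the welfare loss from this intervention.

$174.54 thousand

Competitive equilibrium: 199.6 − 4Q = 116.48 + 4.75Q → Q* = 9.4994, P* = 161.6023.
At the ceiling P = 131.6, quantity supplied = (131.6 − 116.48)/4.75 = 3.1832.
Willingness to pay at Q' = 3.1832: 199.6 − 4·3.1832 = 186.8672.
ΔQ = 9.4994 − 3.1832 = 6.3162; wedge = 186.8672 − 131.6 = 55.2672.
Welfare loss = ½ × 6.3162 × 55.2672 = $174.54 thousand.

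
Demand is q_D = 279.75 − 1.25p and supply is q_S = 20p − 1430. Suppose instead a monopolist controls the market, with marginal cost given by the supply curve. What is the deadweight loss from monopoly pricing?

In inverse form: demand p = 223.8 − 0.8q, supply p = 71.5 + 0.05q.
Competitive equilibrium: 223.8 − 0.8q = 71.5 + 0.05q → q* = 179.1765, p* = 80.4588.
Marginal revenue: MR = 223.8 − 1.6q. Set MR = MC: 223.8 − 1.6q = 71.5 + 0.05q → q_m = 92.303.
Price p_m = 223.8 − 0.8·92.303 = 149.9576; MC(q_m) = 71.5 + 0.05·92.303 = 76.1152.
Competitive q* = 179.1765, so Δq = 86.8735; wedge = 149.9576 − 76.1152 = 73.8424.
DWL = ½ × 86.8735 × 73.8424 = 3207.47.

3207.47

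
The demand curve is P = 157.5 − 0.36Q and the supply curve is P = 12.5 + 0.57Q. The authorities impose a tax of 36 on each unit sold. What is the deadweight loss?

Competitive equilibrium: 157.5 − 0.36Q = 12.5 + 0.57Q → Q* = 155.914, P* = 101.371.
With the tax, the buyer price exceeds the seller price by 36: (157.5 − 0.36Q) − (12.5 + 0.57Q) = 36 → Q' = 117.2043.
ΔQ = 155.914 − 117.2043 = 38.7097; the wedge equals the tax, 36.
DWL = ½ × 38.7097 × 36 = 696.77.

696.77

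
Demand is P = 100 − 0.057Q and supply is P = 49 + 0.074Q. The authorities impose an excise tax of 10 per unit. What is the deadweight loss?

381.68

Competitive equilibrium: 100 − 0.057Q = 49 + 0.074Q → Q* = 389.313, P* = 77.8092.
With the tax, the buyer price exceeds the seller price by 10: (100 − 0.057Q) − (49 + 0.074Q) = 10 → Q' = 312.9771.
ΔQ = 389.313 − 312.9771 = 76.3359; the wedge equals the tax, 10.
Welfare loss = ½ × 76.3359 × 10 = 381.68.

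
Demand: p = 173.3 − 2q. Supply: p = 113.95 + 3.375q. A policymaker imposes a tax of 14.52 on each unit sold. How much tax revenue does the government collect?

121.10

Competitive equilibrium: 173.3 − 2q = 113.95 + 3.375q → q* = 11.0419, p* = 151.2163.
With the tax, the buyer price exceeds the seller price by 14.52: (173.3 − 2q) − (113.95 + 3.375q) = 14.52 → q' = 8.3405.
Tax revenue = 14.52 × 8.3405 = 121.10.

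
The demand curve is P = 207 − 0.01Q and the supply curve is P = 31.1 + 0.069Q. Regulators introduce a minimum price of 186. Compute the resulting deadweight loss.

632.91

Competitive equilibrium: 207 − 0.01Q = 31.1 + 0.069Q → Q* = 2226.5823, P* = 184.7342.
At the floor P = 186, quantity demanded = (207 − 186)/0.01 = 2100.
Sellers' marginal cost at Q' = 2100: 31.1 + 0.069·2100 = 176.
ΔQ = 2226.5823 − 2100 = 126.5823; wedge = 186 − 176 = 10.
Deadweight loss = ½ × 126.5823 × 10 = 632.91.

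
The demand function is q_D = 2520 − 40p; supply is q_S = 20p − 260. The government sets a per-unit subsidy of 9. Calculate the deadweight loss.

540

In inverse form: demand p = 63 − 0.025q, supply p = 13 + 0.05q.
Competitive equilibrium: 63 − 0.025q = 13 + 0.05q → q* = 666.6667, p* = 46.3333.
The subsidy lowers effective supply by 9: p = 4 + 0.05q.
New quantity: 63 − 0.025q = 4 + 0.05q → q' = 786.6667.
Overproduction Δq = 786.6667 − 666.6667 = 120; wedge = subsidy = 9.
The triangle = ½ × 120 × 9 = 540.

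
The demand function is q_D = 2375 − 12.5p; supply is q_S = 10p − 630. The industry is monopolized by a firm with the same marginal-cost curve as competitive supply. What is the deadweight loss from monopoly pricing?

4241.68

In inverse form: demand p = 190 − 0.08q, supply p = 63 + 0.1q.
Competitive equilibrium: 190 − 0.08q = 63 + 0.1q → q* = 705.5556, p* = 133.5556.
Marginal revenue: MR = 190 − 0.16q. Set MR = MC: 190 − 0.16q = 63 + 0.1q → q_m = 488.4615.
Price p_m = 190 − 0.08·488.4615 = 150.9231; MC(q_m) = 63 + 0.1·488.4615 = 111.8462.
Competitive q* = 705.5556, so Δq = 217.0941; wedge = 150.9231 − 111.8462 = 39.0769.
Deadweight loss = ½ × 217.0941 × 39.0769 = 4241.68.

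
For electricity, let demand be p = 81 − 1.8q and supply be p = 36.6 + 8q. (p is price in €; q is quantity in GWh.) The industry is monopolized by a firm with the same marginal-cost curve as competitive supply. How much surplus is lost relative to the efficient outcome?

€2.42

Competitive equilibrium: 81 − 1.8q = 36.6 + 8q → q* = 4.5306, p* = 72.8449.
Marginal revenue: MR = 81 − 3.6q. Set MR = MC: 81 − 3.6q = 36.6 + 8q → q_m = 3.8276.
Price p_m = 81 − 1.8·3.8276 = 74.1103; MC(q_m) = 36.6 + 8·3.8276 = 67.2208.
Competitive q* = 4.5306, so Δq = 0.703; wedge = 74.1103 − 67.2208 = 6.8895.
Deadweight loss = ½ × 0.703 × 6.8895 = €2.42.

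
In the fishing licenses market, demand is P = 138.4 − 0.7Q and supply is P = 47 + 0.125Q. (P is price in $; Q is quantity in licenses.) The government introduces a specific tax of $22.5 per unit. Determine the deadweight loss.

$306.82

Competitive equilibrium: 138.4 − 0.7Q = 47 + 0.125Q → Q* = 110.7879, P* = 60.8485.
With the tax, the buyer price exceeds the seller price by 22.5: (138.4 − 0.7Q) − (47 + 0.125Q) = 22.5 → Q' = 83.5152.
ΔQ = 110.7879 − 83.5152 = 27.2727; the wedge equals the tax, 22.5.
The triangle = ½ × 27.2727 × 22.5 = $306.82.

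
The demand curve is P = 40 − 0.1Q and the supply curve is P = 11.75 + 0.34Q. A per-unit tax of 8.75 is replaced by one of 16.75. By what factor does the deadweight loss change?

Competitive equilibrium: 40 − 0.1Q = 11.75 + 0.34Q → Q* = 64.2045, P* = 33.5795.
For a per-unit tax t: ΔQ = t/0.44, so DWL = ½·t·(t/0.44) = t²/0.88.
At t = 8.75: DWL = 87.003. At t = 16.75: DWL = 318.821.
Ratio = (16.75/8.75)² = 3.664.

3.664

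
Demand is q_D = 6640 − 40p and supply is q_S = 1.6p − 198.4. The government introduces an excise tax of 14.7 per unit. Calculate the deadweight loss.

In inverse form: demand p = 166 − 0.025q, supply p = 124 + 0.625q.
Competitive equilibrium: 166 − 0.025q = 124 + 0.625q → q* = 64.6154, p* = 164.3846.
With the tax, the buyer price exceeds the seller price by 14.7: (166 − 0.025q) − (124 + 0.625q) = 14.7 → q' = 42.
Δq = 64.6154 − 42 = 22.6154; the wedge equals the tax, 14.7.
The triangle = ½ × 22.6154 × 14.7 = 166.22.

166.22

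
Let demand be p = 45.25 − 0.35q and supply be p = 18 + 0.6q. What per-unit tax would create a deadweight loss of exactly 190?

19

Competitive equilibrium: 45.25 − 0.35q = 18 + 0.6q → q* = 28.6842, p* = 35.2105.
A tax t gives Δq = t/0.95 and wedge t, so DWL = t²/1.9.
t²/1.9 = 190 → t² = 361 → t = 19.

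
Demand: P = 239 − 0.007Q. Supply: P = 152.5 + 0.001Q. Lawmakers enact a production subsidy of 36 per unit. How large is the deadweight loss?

Competitive equilibrium: 239 − 0.007Q = 152.5 + 0.001Q → Q* = 10812.5, P* = 163.3125.
The subsidy lowers effective supply by 36: P = 116.5 + 0.001Q.
New quantity: 239 − 0.007Q = 116.5 + 0.001Q → Q' = 15312.5.
Overproduction ΔQ = 15312.5 − 10812.5 = 4500; wedge = subsidy = 36.
The triangle = ½ × 4500 × 36 = 81000.

81000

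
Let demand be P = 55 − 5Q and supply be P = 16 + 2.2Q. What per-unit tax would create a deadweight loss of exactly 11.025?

Competitive equilibrium: 55 − 5Q = 16 + 2.2Q → Q* = 5.4167, P* = 27.9167.
A tax t gives ΔQ = t/7.2 and wedge t, so DWL = t²/14.4.
t²/14.4 = 11.025 → t² = 158.76 → t = 12.6.

12.6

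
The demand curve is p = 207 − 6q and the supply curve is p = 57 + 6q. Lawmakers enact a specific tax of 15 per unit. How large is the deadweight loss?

9.375

Competitive equilibrium: 207 − 6q = 57 + 6q → q* = 12.5, p* = 132.
With the tax, the buyer price exceeds the seller price by 15: (207 − 6q) − (57 + 6q) = 15 → q' = 11.25.
Δq = 12.5 − 11.25 = 1.25; the wedge equals the tax, 15.
The triangle = ½ × 1.25 × 15 = 9.375.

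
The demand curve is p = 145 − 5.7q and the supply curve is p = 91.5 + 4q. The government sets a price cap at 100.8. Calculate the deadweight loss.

49.37

Competitive equilibrium: 145 − 5.7q = 91.5 + 4q → q* = 5.5155, p* = 113.5619.
At the ceiling p = 100.8, quantity supplied = (100.8 − 91.5)/4 = 2.325.
Willingness to pay at q' = 2.325: 145 − 5.7·2.325 = 131.7475.
Δq = 5.5155 − 2.325 = 3.1905; wedge = 131.7475 − 100.8 = 30.9475.
Deadweight loss = ½ × 3.1905 × 30.9475 = 49.37.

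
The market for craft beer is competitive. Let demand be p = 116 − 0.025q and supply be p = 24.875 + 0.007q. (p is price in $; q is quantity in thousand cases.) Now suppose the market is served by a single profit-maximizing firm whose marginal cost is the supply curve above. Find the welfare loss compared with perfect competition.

$24958.90 thousand

Competitive equilibrium: 116 − 0.025q = 24.875 + 0.007q → q* = 2847.6563, p* = 44.8086.
Marginal revenue: MR = 116 − 0.05q. Set MR = MC: 116 − 0.05q = 24.875 + 0.007q → q_m = 1598.6842.
Price p_m = 116 − 0.025·1598.6842 = 76.0329; MC(q_m) = 24.875 + 0.007·1598.6842 = 36.0658.
Competitive q* = 2847.6563, so Δq = 1248.9721; wedge = 76.0329 − 36.0658 = 39.9671.
The triangle = ½ × 1248.9721 × 39.9671 = $24958.90 thousand.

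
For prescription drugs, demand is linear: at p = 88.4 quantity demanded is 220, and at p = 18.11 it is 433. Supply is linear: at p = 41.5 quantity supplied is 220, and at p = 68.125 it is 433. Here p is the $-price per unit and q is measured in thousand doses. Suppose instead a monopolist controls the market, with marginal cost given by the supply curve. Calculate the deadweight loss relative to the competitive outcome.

$4196.45 thousand

Demand slope = (18.11 − 88.4)/(433 − 220) = −0.33, so p = 161 − 0.33q.
Supply slope = (68.125 − 41.5)/(433 − 220) = 0.125, so p = 14 + 0.125q.
Competitive equilibrium: 161 − 0.33q = 14 + 0.125q → q* = 323.0769, p* = 54.3846.
Marginal revenue: MR = 161 − 0.66q. Set MR = MC: 161 − 0.66q = 14 + 0.125q → q_m = 187.2611.
Price p_m = 161 − 0.33·187.2611 = 99.2038; MC(q_m) = 14 + 0.125·187.2611 = 37.4076.
Competitive q* = 323.0769, so Δq = 135.8158; wedge = 99.2038 − 37.4076 = 61.7962.
Welfare loss = ½ × 135.8158 × 61.7962 = $4196.45 thousand.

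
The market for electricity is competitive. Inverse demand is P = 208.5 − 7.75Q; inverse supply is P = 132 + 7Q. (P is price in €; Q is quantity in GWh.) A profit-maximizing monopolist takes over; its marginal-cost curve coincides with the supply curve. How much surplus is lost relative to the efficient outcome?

Competitive equilibrium: 208.5 − 7.75Q = 132 + 7Q → Q* = 5.1864, P* = 168.3051.
Marginal revenue: MR = 208.5 − 15.5Q. Set MR = MC: 208.5 − 15.5Q = 132 + 7Q → Q_m = 3.4.
Price P_m = 208.5 − 7.75·3.4 = 182.15; MC(Q_m) = 132 + 7·3.4 = 155.8.
Competitive Q* = 5.1864, so ΔQ = 1.7864; wedge = 182.15 − 155.8 = 26.35.
Welfare loss = ½ × 1.7864 × 26.35 = €23.54.

€23.54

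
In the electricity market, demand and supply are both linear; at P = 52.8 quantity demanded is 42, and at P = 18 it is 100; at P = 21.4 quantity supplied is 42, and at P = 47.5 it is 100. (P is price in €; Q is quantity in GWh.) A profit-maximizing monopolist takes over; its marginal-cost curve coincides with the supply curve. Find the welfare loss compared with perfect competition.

€358.93

Demand slope = (18 − 52.8)/(100 − 42) = −0.6, so P = 78 − 0.6Q.
Supply slope = (47.5 − 21.4)/(100 − 42) = 0.45, so P = 2.5 + 0.45Q.
Competitive equilibrium: 78 − 0.6Q = 2.5 + 0.45Q → Q* = 71.9048, P* = 34.8571.
Marginal revenue: MR = 78 − 1.2Q. Set MR = MC: 78 − 1.2Q = 2.5 + 0.45Q → Q_m = 45.7576.
Price P_m = 78 − 0.6·45.7576 = 50.5454; MC(Q_m) = 2.5 + 0.45·45.7576 = 23.0909.
Competitive Q* = 71.9048, so ΔQ = 26.1472; wedge = 50.5454 − 23.0909 = 27.4545.
DWL = ½ × 26.1472 × 27.4545 = €358.93.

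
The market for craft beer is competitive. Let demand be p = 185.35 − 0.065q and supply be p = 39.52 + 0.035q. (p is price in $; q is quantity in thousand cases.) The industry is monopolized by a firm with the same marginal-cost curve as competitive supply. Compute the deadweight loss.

$16501.47 thousand

Competitive equilibrium: 185.35 − 0.065q = 39.52 + 0.035q → q* = 1458.3, p* = 90.5605.
Marginal revenue: MR = 185.35 − 0.13q. Set MR = MC: 185.35 − 0.13q = 39.52 + 0.035q → q_m = 883.8182.
Price p_m = 185.35 − 0.065·883.8182 = 127.9018; MC(q_m) = 39.52 + 0.035·883.8182 = 70.4536.
Competitive q* = 1458.3, so Δq = 574.4818; wedge = 127.9018 − 70.4536 = 57.4482.
The triangle = ½ × 574.4818 × 57.4482 = $16501.47 thousand.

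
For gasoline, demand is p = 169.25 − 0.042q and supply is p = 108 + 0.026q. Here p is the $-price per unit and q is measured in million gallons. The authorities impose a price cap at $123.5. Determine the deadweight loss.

Competitive equilibrium: 169.25 − 0.042q = 108 + 0.026q → q* = 900.73529, p* = 131.41912.
At the ceiling p = 123.5, quantity supplied = (123.5 − 108)/0.026 = 596.15385.
Willingness to pay at q' = 596.15385: 169.25 − 0.042·596.15385 = 144.21154.
Δq = 900.73529 − 596.15385 = 304.58144; wedge = 144.21154 − 123.5 = 20.71154.
DWL = ½ × 304.58144 × 20.71154 = $3154.18 million.

$3154.18 million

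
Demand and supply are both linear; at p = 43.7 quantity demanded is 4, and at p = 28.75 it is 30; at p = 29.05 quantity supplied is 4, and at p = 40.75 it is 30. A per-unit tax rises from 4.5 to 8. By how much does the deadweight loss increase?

21.34

Demand slope = (28.75 − 43.7)/(30 − 4) = −0.575, so p = 46 − 0.575q.
Supply slope = (40.75 − 29.05)/(30 − 4) = 0.45, so p = 27.25 + 0.45q.
Competitive equilibrium: 46 − 0.575q = 27.25 + 0.45q → q* = 18.2927, p* = 35.4817.
For a per-unit tax t: Δq = t/1.025, so DWL = ½·t·(t/1.025) = t²/2.05.
At t = 4.5: DWL = 9.878. At t = 8: DWL = 31.22.
Increase = 31.22 − 9.878 = 21.34.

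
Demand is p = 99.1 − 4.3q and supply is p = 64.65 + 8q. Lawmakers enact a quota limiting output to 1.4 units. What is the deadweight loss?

12.07

Competitive equilibrium: 99.1 − 4.3q = 64.65 + 8q → q* = 2.8008, p* = 87.0565.
At q = 1.4: demand price = 99.1 − 4.3·1.4 = 93.08; supply price = 64.65 + 8·1.4 = 75.85.
Δq = 2.8008 − 1.4 = 1.4008; wedge = 93.08 − 75.85 = 17.23.
DWL = ½ × 1.4008 × 17.23 = 12.07.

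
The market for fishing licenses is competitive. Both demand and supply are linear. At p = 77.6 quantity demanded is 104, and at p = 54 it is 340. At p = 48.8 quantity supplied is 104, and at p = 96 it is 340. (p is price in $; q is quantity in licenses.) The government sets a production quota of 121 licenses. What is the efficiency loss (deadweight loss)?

$936.15

Demand slope = (54 − 77.6)/(340 − 104) = −0.1, so p = 88 − 0.1q.
Supply slope = (96 − 48.8)/(340 − 104) = 0.2, so p = 28 + 0.2q.
Competitive equilibrium: 88 − 0.1q = 28 + 0.2q → q* = 200, p* = 68.
At q = 121: demand price = 88 − 0.1·121 = 75.9; supply price = 28 + 0.2·121 = 52.2.
Δq = 200 − 121 = 79; wedge = 75.9 − 52.2 = 23.7.
Deadweight loss = ½ × 79 × 23.7 = $936.15.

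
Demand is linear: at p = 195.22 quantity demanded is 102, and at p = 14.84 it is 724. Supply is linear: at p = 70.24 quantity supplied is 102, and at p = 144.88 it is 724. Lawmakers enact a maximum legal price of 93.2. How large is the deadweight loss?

2640.67

Demand slope = (14.84 − 195.22)/(724 − 102) = −0.29, so p = 224.8 − 0.29q.
Supply slope = (144.88 − 70.24)/(724 − 102) = 0.12, so p = 58 + 0.12q.
Competitive equilibrium: 224.8 − 0.29q = 58 + 0.12q → q* = 406.8293, p* = 106.8195.
At the ceiling p = 93.2, quantity supplied = (93.2 − 58)/0.12 = 293.3333.
Willingness to pay at q' = 293.3333: 224.8 − 0.29·293.3333 = 139.7333.
Δq = 406.8293 − 293.3333 = 113.496; wedge = 139.7333 − 93.2 = 46.5333.
DWL = ½ × 113.496 × 46.5333 = 2640.67.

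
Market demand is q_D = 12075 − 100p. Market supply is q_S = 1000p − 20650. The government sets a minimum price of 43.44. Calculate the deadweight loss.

10307.89

In inverse form: demand p = 120.75 − 0.01q, supply p = 20.65 + 0.001q.
Competitive equilibrium: 120.75 − 0.01q = 20.65 + 0.001q → q* = 9100, p* = 29.75.
At the floor p = 43.44, quantity demanded = (120.75 − 43.44)/0.01 = 7731.
Sellers' marginal cost at q' = 7731: 20.65 + 0.001·7731 = 28.381.
Δq = 9100 − 7731 = 1369; wedge = 43.44 − 28.381 = 15.059.
DWL = ½ × 1369 × 15.059 = 10307.89.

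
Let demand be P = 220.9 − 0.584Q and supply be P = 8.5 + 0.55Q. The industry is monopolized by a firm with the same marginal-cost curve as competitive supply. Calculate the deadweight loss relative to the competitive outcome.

2298.50

Competitive equilibrium: 220.9 − 0.584Q = 8.5 + 0.55Q → Q* = 187.30159, P* = 111.51587.
Marginal revenue: MR = 220.9 − 1.168Q. Set MR = MC: 220.9 − 1.168Q = 8.5 + 0.55Q → Q_m = 123.63213.
Price P_m = 220.9 − 0.584·123.63213 = 148.69884; MC(Q_m) = 8.5 + 0.55·123.63213 = 76.49767.
Competitive Q* = 187.30159, so ΔQ = 63.66946; wedge = 148.69884 − 76.49767 = 72.20117.
DWL = ½ × 63.66946 × 72.20117 = 2298.50.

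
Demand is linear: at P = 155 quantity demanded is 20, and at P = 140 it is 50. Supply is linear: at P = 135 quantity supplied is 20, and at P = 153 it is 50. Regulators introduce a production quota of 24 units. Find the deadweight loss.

110.62

Demand slope = (140 − 155)/(50 − 20) = −0.5, so P = 165 − 0.5Q.
Supply slope = (153 − 135)/(50 − 20) = 0.6, so P = 123 + 0.6Q.
Competitive equilibrium: 165 − 0.5Q = 123 + 0.6Q → Q* = 38.1818, P* = 145.9091.
At Q = 24: demand price = 165 − 0.5·24 = 153; supply price = 123 + 0.6·24 = 137.4.
ΔQ = 38.1818 − 24 = 14.1818; wedge = 153 − 137.4 = 15.6.
Deadweight loss = ½ × 14.1818 × 15.6 = 110.62.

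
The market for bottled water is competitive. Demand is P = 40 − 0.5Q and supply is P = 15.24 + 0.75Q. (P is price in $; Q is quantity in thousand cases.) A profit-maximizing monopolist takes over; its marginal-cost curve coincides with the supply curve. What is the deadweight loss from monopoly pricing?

$20.02 thousand

Competitive equilibrium: 40 − 0.5Q = 15.24 + 0.75Q → Q* = 19.808, P* = 30.096.
Marginal revenue: MR = 40 − Q. Set MR = MC: 40 − Q = 15.24 + 0.75Q → Q_m = 14.1486.
Price P_m = 40 − 0.5·14.1486 = 32.9257; MC(Q_m) = 15.24 + 0.75·14.1486 = 25.8515.
Competitive Q* = 19.808, so ΔQ = 5.6594; wedge = 32.9257 − 25.8515 = 7.0742.
DWL = ½ × 5.6594 × 7.0742 = $20.02 thousand.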